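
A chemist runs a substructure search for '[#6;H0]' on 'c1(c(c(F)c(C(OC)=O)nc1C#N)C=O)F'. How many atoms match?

7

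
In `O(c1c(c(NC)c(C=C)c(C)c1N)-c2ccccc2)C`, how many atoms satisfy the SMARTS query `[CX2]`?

The query [CX2] means: C with X2: aliphatic carbon with exactly 2 total connections.
Check the 20 heavy atoms by environment: 12× c (aromatic, X3) → no; 2× N (X3) → no; 2× C (X3) → no; 3× C (X4) → no; 1× O (X2) → no.
No environment satisfies the query, so 0 matching atoms.

0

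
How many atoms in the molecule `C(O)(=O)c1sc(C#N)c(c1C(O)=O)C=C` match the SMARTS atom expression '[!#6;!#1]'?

The query [!#6;!#1] means: not carbon and not hydrogen — any heteroatom.
Check the 15 heavy atoms by environment: 1× s (aromatic) → match; 4× c (aromatic) → no; 5× C → no; 4× O → match; 1× N → match.
Summing the matching environments: 1 + 4 + 1 = 6 matching atoms.

6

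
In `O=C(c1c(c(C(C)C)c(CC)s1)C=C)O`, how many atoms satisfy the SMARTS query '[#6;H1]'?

The query [#6;H1] means: any carbon bearing exactly one hydrogen.
Check the 15 heavy atoms by environment: 1× s (aromatic, H0) → no; 4× c (aromatic, H0) → no; 1× C (H0) → no; 1× O (H0) → no; 1× O (H1) → no; 2× C (H2) → no; 3× C (H3) → no; 2× C (H1) → match.
That gives 2 matching atoms.

2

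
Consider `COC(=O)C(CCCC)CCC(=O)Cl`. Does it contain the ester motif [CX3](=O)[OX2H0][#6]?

Yes

The pattern [CX3](=O)[OX2H0][#6] describes a carbonyl carbon bonded to an oxygen that is itself bonded to carbon (no H on that O) — an ester.
The molecule carries a methyl-ester group (-C(=O)OCH3), whose atoms satisfy every constraint of the query, so the pattern matches.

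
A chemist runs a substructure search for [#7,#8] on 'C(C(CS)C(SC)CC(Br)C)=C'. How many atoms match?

0

The query [#7,#8] means: nitrogen or oxygen (comma = OR).
Check the 12 heavy atoms by environment: 9× C → no; 2× S → no; 1× Br → no.
No environment satisfies the query, so 0 matching atoms.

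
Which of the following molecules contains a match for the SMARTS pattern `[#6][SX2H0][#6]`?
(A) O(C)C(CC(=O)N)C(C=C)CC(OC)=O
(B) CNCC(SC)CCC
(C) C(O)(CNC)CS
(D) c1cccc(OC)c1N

[#6][SX2H0][#6] describes an aliphatic sulfur bridging two carbons with no H on the sulfur (a thioether).
(A) has a methoxy ether (-OCH3) but the bridging atom is O, not S.
(B) contains a methylthio ether (-SCH3), which satisfies every atom and bond constraint.
(C) has a thiol (-SH) but the sulfur has H1, not H0 bridging two carbons.
(D) has a methoxy ether (-OCH3) but the bridging atom is O, not S.
So the answer is (B).

B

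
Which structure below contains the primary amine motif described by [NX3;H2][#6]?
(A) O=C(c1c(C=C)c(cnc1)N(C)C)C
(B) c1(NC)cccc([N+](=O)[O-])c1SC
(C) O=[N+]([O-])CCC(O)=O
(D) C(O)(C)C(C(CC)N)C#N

[NX3;H2][#6] describes a trivalent nitrogen with two H attached to carbon (a primary amine).
(A) has a dimethylamino group (-N(CH3)2) but the nitrogen has H0, not H2.
(B) has a nitro group (-[N+](=O)[O-]) but the nitrogen is [N+] with no H, not NX3H2.
(C) has a nitro group (-[N+](=O)[O-]) but the nitrogen is [N+] with no H, not NX3H2.
(D) contains a primary amino group (-NH2), which satisfies every atom and bond constraint.
So the answer is (D).

D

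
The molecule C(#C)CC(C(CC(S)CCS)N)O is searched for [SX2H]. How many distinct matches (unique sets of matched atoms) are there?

[SX2H] is the SMARTS for a thiol: an aliphatic sulfur with two connections, one being H.
The molecule carries 2 separate instances of a thiol (-SH) meeting every constraint; each maps to a distinct set of atoms, giving 2 matches.

2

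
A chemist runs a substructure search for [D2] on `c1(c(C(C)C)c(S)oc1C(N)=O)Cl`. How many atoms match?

1

The query [D2] means: atom with exactly two heavy-atom neighbours.
Check the 13 heavy atoms by environment: 1× o (aromatic, D2) → match; 4× c (aromatic, D3) → no; 2× C (D3) → no; 2× C (D1) → no; 1× Cl (D1) → no; 1× S (D1) → no; 1× O (D1) → no; 1× N (D1) → no.
That gives 1 matching atom.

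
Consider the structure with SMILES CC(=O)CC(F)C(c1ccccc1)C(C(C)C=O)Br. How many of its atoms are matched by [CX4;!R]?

7

The query [CX4;!R] means: aliphatic carbon with four total connections, not in a ring.
Check the 19 heavy atoms by environment: 7× C (X4, acyclic) → match; 1× Br (X1, acyclic) → no; 6× c (aromatic, X3, in 6-ring) → no; 1× F (X1, acyclic) → no; 2× C (X3, acyclic) → no; 2× O (X1, acyclic) → no.
That gives 7 matching atoms.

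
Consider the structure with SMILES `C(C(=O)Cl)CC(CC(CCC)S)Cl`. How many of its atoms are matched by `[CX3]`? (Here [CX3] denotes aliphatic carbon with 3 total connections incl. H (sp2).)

Check the 13 heavy atoms by environment: 8× C (X4) → no; 2× Cl (X1) → no; 1× C (X3) → match; 1× O (X1) → no; 1× S (X2) → no.
That gives 1 matching atom.

1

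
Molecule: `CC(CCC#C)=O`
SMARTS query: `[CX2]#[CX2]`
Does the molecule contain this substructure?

The pattern [CX2]#[CX2] describes a carbon-carbon triple bond — an alkyne.
The molecule carries an ethynyl group (-C#CH), whose atoms satisfy every constraint of the query, so the pattern matches.

Yes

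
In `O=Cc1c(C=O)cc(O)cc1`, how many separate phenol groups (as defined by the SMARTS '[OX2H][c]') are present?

1

[OX2H][c] is the SMARTS for a phenol: a hydroxyl oxygen attached to an aromatic carbon.
Exactly one fragment in the molecule meets all constraints, giving 1 match.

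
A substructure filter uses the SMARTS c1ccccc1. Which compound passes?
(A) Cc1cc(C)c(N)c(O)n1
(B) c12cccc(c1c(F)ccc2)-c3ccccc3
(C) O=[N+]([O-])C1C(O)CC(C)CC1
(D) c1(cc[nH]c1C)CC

B

c1ccccc1 describes six aromatic carbons in a ring (a benzene ring).
(A) has a methyl group (-CH3) but no six-membered all-carbon aromatic ring is present.
(B) contains a phenyl ring, which satisfies every atom and bond constraint.
(C) has a methyl group (-CH3) but no six-membered all-carbon aromatic ring is present.
(D) has a methyl group (-CH3) but no six-membered all-carbon aromatic ring is present.
So the answer is (B).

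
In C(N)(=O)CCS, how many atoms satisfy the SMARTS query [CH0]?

The query [CH0] means: aliphatic carbon with no attached hydrogen.
Check the 6 heavy atoms by environment: 2× C (H2) → no; 1× C (H0) → match; 1× O (H0) → no; 1× N (H2) → no; 1× S (H1) → no.
That gives 1 matching atom.

1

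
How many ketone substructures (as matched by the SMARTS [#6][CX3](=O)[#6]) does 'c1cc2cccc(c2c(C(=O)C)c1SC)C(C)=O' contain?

[#6][CX3](=O)[#6] is the SMARTS for a ketone: a carbonyl carbon (no H) flanked by two carbons.
The molecule carries 2 separate instances of an acetyl/ketone group (-C(=O)CH3) meeting every constraint; each maps to a distinct set of atoms, giving 2 matches.

2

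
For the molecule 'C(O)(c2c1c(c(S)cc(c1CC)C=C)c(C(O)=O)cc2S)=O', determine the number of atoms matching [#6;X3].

14

The query [#6;X3] means: any carbon (aromatic or not) with three total connections.
Check the 22 heavy atoms by environment: 10× c (aromatic, X3) → match; 4× C (X3) → match; 2× O (X1) → no; 2× O (X2) → no; 2× S (X2) → no; 2× C (X4) → no.
Summing the matching environments: 10 + 4 = 14 matching atoms.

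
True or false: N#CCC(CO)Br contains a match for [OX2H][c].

The pattern [OX2H][c] describes a hydroxyl oxygen attached to an aromatic carbon — a phenol.
The closest candidate here is a hydroxyl group (-OH), but the -OH is on an aliphatic carbon, not an aromatic c. No other fragment satisfies the full query, so there is no match.

False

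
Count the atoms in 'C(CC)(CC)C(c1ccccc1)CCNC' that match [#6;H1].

The query [#6;H1] means: any carbon bearing exactly one hydrogen.
Check the 16 heavy atoms by environment: 4× C (H2) → no; 2× C (H1) → match; 1× N (H1) → no; 3× C (H3) → no; 1× c (aromatic, H0) → no; 5× c (aromatic, H1) → match.
Summing the matching environments: 2 + 5 = 7 matching atoms.

7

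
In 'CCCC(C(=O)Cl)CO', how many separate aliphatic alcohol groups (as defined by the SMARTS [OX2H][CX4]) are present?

1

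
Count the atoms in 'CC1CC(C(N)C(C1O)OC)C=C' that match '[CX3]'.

2

The query [CX3] means: C with X3: aliphatic carbon with exactly 3 total connections.
Check the 13 heavy atoms by environment: 8× C (X4) → no; 2× O (X2) → no; 1× N (X3) → no; 2× C (X3) → match.
That gives 2 matching atoms.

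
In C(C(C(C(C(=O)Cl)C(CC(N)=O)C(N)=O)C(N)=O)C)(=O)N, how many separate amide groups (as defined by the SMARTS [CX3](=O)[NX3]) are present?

4

[CX3](=O)[NX3] is the SMARTS for an amide: a carbonyl carbon bonded to a trivalent nitrogen.
The molecule carries 4 separate instances of a primary amide (-C(=O)NH2) meeting every constraint; each maps to a distinct set of atoms, giving 4 matches.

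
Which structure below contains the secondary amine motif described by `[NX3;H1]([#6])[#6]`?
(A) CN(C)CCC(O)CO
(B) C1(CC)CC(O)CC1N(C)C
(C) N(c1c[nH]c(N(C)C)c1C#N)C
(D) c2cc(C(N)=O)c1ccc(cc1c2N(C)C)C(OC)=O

[NX3;H1]([#6])[#6] describes a trivalent nitrogen with one H, bonded to two carbons (a secondary amine).
(A) has a dimethylamino group (-N(CH3)2) but the nitrogen has H0, not H1.
(B) has a dimethylamino group (-N(CH3)2) but the nitrogen has H0, not H1.
(C) contains an N-methylamino group (-NHCH3), which satisfies every atom and bond constraint.
(D) has a dimethylamino group (-N(CH3)2) but the nitrogen has H0, not H1.
So the answer is (C).

C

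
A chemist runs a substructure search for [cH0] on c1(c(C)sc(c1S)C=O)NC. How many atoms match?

4

Check the 11 heavy atoms by environment: 1× s (aromatic, H0) → no; 4× c (aromatic, H0) → match; 1× S (H1) → no; 2× C (H3) → no; 1× N (H1) → no; 1× C (H1) → no; 1× O (H0) → no.
That gives 4 matching atoms.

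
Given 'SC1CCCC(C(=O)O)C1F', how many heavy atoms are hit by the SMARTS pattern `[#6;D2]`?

The query [#6;D2] means: any carbon bonded to exactly two heavy atoms.
Check the 11 heavy atoms by environment: 4× C (D3) → no; 3× C (D2) → match; 1× F (D1) → no; 1× S (D1) → no; 2× O (D1) → no.
That gives 3 matching atoms.

3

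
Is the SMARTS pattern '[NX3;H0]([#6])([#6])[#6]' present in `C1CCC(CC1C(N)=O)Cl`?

The pattern [NX3;H0]([#6])([#6])[#6] describes a trivalent nitrogen with no H, bonded to three carbons — a tertiary amine.
The closest candidate here is a primary amide (-C(=O)NH2), but the amide nitrogen has H2 and only one carbon neighbour. No other fragment satisfies the full query, so there is no match.

No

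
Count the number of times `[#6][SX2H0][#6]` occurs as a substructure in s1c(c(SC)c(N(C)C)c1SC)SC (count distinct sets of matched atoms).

3

[#6][SX2H0][#6] is the SMARTS for a thioether: an aliphatic sulfur bridging two carbons with no H on the sulfur.
The molecule carries 3 separate instances of a methylthio ether (-SCH3) meeting every constraint; each maps to a distinct set of atoms, giving 3 matches.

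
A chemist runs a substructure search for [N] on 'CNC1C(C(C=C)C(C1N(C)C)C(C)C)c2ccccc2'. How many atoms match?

2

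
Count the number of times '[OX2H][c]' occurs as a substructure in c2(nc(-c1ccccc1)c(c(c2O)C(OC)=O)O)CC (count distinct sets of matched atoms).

2

[OX2H][c] is the SMARTS for a phenol: a hydroxyl oxygen attached to an aromatic carbon.
The molecule carries 2 separate instances of a hydroxyl group (-OH) meeting every constraint; each maps to a distinct set of atoms, giving 2 matches.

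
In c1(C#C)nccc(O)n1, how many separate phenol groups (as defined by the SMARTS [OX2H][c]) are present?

[OX2H][c] is the SMARTS for a phenol: a hydroxyl oxygen attached to an aromatic carbon.
Exactly one fragment in the molecule meets all constraints, giving 1 match.

1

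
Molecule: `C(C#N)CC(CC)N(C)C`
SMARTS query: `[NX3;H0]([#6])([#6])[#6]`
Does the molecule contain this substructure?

The pattern [NX3;H0]([#6])([#6])[#6] describes a trivalent nitrogen with no H, bonded to three carbons — a tertiary amine.
The molecule carries a dimethylamino group (-N(CH3)2), whose atoms satisfy every constraint of the query, so the pattern matches.

Yes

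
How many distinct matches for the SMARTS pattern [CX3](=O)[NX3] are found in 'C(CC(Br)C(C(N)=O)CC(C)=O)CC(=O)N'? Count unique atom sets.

2

[CX3](=O)[NX3] is the SMARTS for an amide: a carbonyl carbon bonded to a trivalent nitrogen.
The molecule carries 2 separate instances of a primary amide (-C(=O)NH2) meeting every constraint; each maps to a distinct set of atoms, giving 2 matches.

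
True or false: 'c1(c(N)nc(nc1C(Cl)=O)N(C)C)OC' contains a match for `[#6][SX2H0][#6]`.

The pattern [#6][SX2H0][#6] describes an aliphatic sulfur bridging two carbons with no H on the sulfur — a thioether.
The closest candidate here is a methoxy ether (-OCH3), but the bridging atom is O, not S. No other fragment satisfies the full query, so there is no match.

False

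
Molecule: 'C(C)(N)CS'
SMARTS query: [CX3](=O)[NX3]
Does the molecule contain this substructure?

No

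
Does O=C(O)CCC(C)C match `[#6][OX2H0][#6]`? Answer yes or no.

The pattern [#6][OX2H0][#6] describes an aliphatic oxygen bridging two carbons with no H on the oxygen — an ether.
The closest candidate here is a carboxylic acid group (-C(=O)OH), but the -OH oxygen has H1; the =O is OX1, not OX2. No other fragment satisfies the full query, so there is no match.

No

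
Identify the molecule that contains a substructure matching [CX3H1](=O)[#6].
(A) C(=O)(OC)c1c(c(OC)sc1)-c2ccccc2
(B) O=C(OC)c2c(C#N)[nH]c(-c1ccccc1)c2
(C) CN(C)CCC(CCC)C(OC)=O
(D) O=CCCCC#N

[CX3H1](=O)[#6] describes an sp2 carbon with one H, double-bonded to O and single-bonded to carbon (an aldehyde).
(A) has a methyl-ester group (-C(=O)OCH3) but the carbonyl carbon has H0, not H1.
(B) has a methyl-ester group (-C(=O)OCH3) but the carbonyl carbon has H0, not H1.
(C) has a methyl-ester group (-C(=O)OCH3) but the carbonyl carbon has H0, not H1.
(D) contains an aldehyde (-CHO), which satisfies every atom and bond constraint.
So the answer is (D).

D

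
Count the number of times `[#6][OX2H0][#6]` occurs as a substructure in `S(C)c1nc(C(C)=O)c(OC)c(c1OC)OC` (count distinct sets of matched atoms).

[#6][OX2H0][#6] is the SMARTS for an ether: an aliphatic oxygen bridging two carbons with no H on the oxygen.
The molecule carries 3 separate instances of a methoxy ether (-OCH3) meeting every constraint; each maps to a distinct set of atoms, giving 3 matches.

3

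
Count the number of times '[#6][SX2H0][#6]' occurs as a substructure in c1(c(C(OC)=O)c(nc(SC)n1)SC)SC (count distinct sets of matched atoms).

3

[#6][SX2H0][#6] is the SMARTS for a thioether: an aliphatic sulfur bridging two carbons with no H on the sulfur.
The molecule carries 3 separate instances of a methylthio ether (-SCH3) meeting every constraint; each maps to a distinct set of atoms, giving 3 matches.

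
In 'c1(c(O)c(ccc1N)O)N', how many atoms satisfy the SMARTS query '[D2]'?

The query [D2] means: atom with exactly two heavy-atom neighbours.
Check the 10 heavy atoms by environment: 4× c (aromatic, D3) → no; 2× c (aromatic, D2) → match; 2× O (D1) → no; 2× N (D1) → no.
That gives 2 matching atoms.

2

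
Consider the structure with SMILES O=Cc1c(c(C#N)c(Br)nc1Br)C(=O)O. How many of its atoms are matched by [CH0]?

2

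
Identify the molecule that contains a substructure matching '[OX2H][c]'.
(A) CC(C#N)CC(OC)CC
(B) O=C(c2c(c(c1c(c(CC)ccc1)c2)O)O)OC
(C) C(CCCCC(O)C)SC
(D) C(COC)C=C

B

[OX2H][c] describes a hydroxyl oxygen attached to an aromatic carbon (a phenol).
(A) has a methoxy ether (-OCH3) but the oxygen has H0, not H1.
(B) contains a hydroxyl group (-OH), which satisfies every atom and bond constraint.
(C) has a hydroxyl group (-OH) but the -OH is on an aliphatic carbon, not an aromatic c.
(D) has a methoxy ether (-OCH3) but the oxygen has H0, not H1.
So the answer is (B).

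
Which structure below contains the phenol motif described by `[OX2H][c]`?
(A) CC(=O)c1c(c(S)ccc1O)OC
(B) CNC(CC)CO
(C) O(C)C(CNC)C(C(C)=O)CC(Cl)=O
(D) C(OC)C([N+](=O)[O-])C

[OX2H][c] describes a hydroxyl oxygen attached to an aromatic carbon (a phenol).
(A) contains a hydroxyl group (-OH), which satisfies every atom and bond constraint.
(B) has a hydroxyl group (-OH) but the -OH is on an aliphatic carbon, not an aromatic c.
(C) has a methoxy ether (-OCH3) but the oxygen has H0, not H1.
(D) has a methoxy ether (-OCH3) but the oxygen has H0, not H1.
So the answer is (A).

A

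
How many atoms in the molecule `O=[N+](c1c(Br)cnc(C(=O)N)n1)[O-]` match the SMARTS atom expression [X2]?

2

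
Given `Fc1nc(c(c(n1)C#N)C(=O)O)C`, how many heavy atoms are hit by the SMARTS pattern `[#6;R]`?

Check the 13 heavy atoms by environment: 2× n (aromatic, in 6-ring) → no; 4× c (aromatic, in 6-ring) → match; 3× C (acyclic) → no; 2× O (acyclic) → no; 1× F (acyclic) → no; 1× N (acyclic) → no.
That gives 4 matching atoms.

4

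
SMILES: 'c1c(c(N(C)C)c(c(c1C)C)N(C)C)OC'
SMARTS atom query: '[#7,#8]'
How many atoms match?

3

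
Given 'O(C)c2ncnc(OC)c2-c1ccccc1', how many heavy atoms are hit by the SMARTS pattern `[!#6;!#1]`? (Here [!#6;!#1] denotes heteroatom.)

Check the 16 heavy atoms by environment: 2× n (aromatic) → match; 10× c (aromatic) → no; 2× O → match; 2× C → no.
Summing the matching environments: 2 + 2 = 4 matching atoms.

4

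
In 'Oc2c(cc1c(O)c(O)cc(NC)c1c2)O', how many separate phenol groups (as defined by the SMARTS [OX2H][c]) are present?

4

[OX2H][c] is the SMARTS for a phenol: a hydroxyl oxygen attached to an aromatic carbon.
The molecule carries 4 separate instances of a hydroxyl group (-OH) meeting every constraint; each maps to a distinct set of atoms, giving 4 matches.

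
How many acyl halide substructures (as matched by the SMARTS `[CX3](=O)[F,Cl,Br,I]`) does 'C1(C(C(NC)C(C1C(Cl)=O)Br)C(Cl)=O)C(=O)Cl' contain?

3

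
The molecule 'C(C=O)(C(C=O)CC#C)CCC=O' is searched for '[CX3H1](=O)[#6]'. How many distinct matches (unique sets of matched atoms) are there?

3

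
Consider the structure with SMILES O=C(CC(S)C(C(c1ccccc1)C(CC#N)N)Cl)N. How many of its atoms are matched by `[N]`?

Check the 20 heavy atoms by environment: 8× C → no; 6× c (aromatic) → no; 1× S → no; 1× O → no; 3× N → match; 1× Cl → no.
That gives 3 matching atoms.

3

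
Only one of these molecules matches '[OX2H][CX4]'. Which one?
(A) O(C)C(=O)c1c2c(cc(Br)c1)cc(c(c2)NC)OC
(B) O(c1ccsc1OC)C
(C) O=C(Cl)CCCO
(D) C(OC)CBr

[OX2H][CX4] describes a hydroxyl oxygen bound to an sp3 (X4) carbon (an aliphatic alcohol).
(A) has a methoxy ether (-OCH3) but the oxygen has H0 (ether), not H1.
(B) has a methoxy ether (-OCH3) but the oxygen has H0 (ether), not H1.
(C) contains a hydroxyl group (-OH), which satisfies every atom and bond constraint.
(D) has a methoxy ether (-OCH3) but the oxygen has H0 (ether), not H1.
So the answer is (C).

C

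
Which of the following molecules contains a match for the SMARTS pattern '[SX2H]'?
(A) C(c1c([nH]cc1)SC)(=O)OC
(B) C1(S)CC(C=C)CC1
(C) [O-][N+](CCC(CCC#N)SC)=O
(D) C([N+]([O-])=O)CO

B

[SX2H] describes an aliphatic sulfur with two connections, one being H (a thiol).
(A) has a methylthio ether (-SCH3) but the sulfur has H0 (bonded to two carbons), not H1.
(B) contains a thiol (-SH), which satisfies every atom and bond constraint.
(C) has a methylthio ether (-SCH3) but the sulfur has H0 (bonded to two carbons), not H1.
(D) has a hydroxyl group (-OH) but it is an -OH, not an -SH.
So the answer is (B).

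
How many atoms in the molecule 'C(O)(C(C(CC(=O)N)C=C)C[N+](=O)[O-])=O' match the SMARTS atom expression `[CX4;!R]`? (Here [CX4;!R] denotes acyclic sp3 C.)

4

The query [CX4;!R] means: aliphatic carbon with four total connections, not in a ring.
Check the 15 heavy atoms by environment: 4× C (X4, acyclic) → match; 4× C (X3, acyclic) → no; 3× O (X1, acyclic) → no; 1× N (X3, acyclic) → no; 1× O (X2, acyclic) → no; 1× N (charge +1, X3, acyclic) → no; 1× O (charge -1, X1, acyclic) → no.
That gives 4 matching atoms.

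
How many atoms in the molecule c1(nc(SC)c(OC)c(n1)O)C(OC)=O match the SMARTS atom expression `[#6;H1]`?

The query [#6;H1] means: any carbon bearing exactly one hydrogen.
Check the 15 heavy atoms by environment: 2× n (aromatic, H0) → no; 4× c (aromatic, H0) → no; 1× O (H1) → no; 3× O (H0) → no; 3× C (H3) → no; 1× C (H0) → no; 1× S (H0) → no.
No environment satisfies the query, so 0 matching atoms.

0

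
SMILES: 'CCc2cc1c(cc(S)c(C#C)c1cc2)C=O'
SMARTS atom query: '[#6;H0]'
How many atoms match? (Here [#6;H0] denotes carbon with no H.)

Check the 17 heavy atoms by environment: 6× c (aromatic, H0) → match; 4× c (aromatic, H1) → no; 1× C (H2) → no; 1× C (H3) → no; 2× C (H1) → no; 1× O (H0) → no; 1× S (H1) → no; 1× C (H0) → match.
Summing the matching environments: 6 + 1 = 7 matching atoms.

7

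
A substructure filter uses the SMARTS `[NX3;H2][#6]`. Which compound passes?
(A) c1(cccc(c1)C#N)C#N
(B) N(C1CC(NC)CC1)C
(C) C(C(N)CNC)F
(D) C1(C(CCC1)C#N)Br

C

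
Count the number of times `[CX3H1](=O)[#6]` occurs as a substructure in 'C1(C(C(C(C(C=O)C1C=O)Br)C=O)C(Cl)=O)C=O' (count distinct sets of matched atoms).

[CX3H1](=O)[#6] is the SMARTS for an aldehyde: an sp2 carbon with one H, double-bonded to O and single-bonded to carbon.
The molecule carries 4 separate instances of an aldehyde (-CHO) meeting every constraint; each maps to a distinct set of atoms, giving 4 matches.

4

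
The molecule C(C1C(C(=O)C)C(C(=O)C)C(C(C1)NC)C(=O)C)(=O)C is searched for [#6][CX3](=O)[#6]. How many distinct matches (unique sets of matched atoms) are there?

[#6][CX3](=O)[#6] is the SMARTS for a ketone: a carbonyl carbon (no H) flanked by two carbons.
The molecule carries 4 separate instances of an acetyl/ketone group (-C(=O)CH3) meeting every constraint; each maps to a distinct set of atoms, giving 4 matches.

4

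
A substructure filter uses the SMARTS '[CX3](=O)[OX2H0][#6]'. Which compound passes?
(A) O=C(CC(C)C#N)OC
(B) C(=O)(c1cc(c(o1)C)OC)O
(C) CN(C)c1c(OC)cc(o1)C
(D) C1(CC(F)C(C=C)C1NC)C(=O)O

A

[CX3](=O)[OX2H0][#6] describes a carbonyl carbon bonded to an oxygen that is itself bonded to carbon (no H on that O) (an ester).
(A) contains a methyl-ester group (-C(=O)OCH3), which satisfies every atom and bond constraint.
(B) has a methoxy ether (-OCH3) but the ether oxygen is not adjacent to a C=O carbon.
(C) has a methoxy ether (-OCH3) but the ether oxygen is not adjacent to a C=O carbon.
(D) has a carboxylic acid group (-C(=O)OH) but the singly-bonded O carries H (OX2H1, not H0).
So the answer is (A).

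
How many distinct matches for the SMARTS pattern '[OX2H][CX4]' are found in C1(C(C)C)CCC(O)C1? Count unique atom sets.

[OX2H][CX4] is the SMARTS for an aliphatic alcohol: a hydroxyl oxygen bound to an sp3 (X4) carbon.
Exactly one fragment in the molecule meets all constraints, giving 1 match.

1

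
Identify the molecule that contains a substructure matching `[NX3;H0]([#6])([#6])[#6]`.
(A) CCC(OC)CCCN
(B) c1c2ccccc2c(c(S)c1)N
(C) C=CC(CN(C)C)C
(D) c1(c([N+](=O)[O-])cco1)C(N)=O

[NX3;H0]([#6])([#6])[#6] describes a trivalent nitrogen with no H, bonded to three carbons (a tertiary amine).
(A) has a primary amino group (-NH2) but the nitrogen has H2, not H0 with three carbons.
(B) has a primary amino group (-NH2) but the nitrogen has H2, not H0 with three carbons.
(C) contains a dimethylamino group (-N(CH3)2), which satisfies every atom and bond constraint.
(D) has a primary amide (-C(=O)NH2) but the amide nitrogen has H2 and only one carbon neighbour.
So the answer is (C).

C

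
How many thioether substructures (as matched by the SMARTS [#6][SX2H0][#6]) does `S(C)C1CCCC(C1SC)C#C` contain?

2

[#6][SX2H0][#6] is the SMARTS for a thioether: an aliphatic sulfur bridging two carbons with no H on the sulfur.
The molecule carries 2 separate instances of a methylthio ether (-SCH3) meeting every constraint; each maps to a distinct set of atoms, giving 2 matches.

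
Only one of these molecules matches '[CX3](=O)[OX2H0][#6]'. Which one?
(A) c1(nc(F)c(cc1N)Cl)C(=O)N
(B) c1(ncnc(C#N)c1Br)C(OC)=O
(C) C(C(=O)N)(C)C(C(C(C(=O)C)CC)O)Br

B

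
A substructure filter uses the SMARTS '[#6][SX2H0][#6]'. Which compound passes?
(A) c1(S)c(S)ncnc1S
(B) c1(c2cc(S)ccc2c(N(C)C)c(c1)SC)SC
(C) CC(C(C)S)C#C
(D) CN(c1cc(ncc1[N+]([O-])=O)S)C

[#6][SX2H0][#6] describes an aliphatic sulfur bridging two carbons with no H on the sulfur (a thioether).
(A) has a thiol (-SH) but the sulfur has H1, not H0 bridging two carbons.
(B) contains a methylthio ether (-SCH3), which satisfies every atom and bond constraint.
(C) has a thiol (-SH) but the sulfur has H1, not H0 bridging two carbons.
(D) has a thiol (-SH) but the sulfur has H1, not H0 bridging two carbons.
So the answer is (B).

B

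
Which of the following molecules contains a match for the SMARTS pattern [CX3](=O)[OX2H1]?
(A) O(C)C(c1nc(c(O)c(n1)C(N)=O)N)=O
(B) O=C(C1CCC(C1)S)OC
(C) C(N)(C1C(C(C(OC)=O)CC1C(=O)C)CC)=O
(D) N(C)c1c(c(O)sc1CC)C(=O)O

D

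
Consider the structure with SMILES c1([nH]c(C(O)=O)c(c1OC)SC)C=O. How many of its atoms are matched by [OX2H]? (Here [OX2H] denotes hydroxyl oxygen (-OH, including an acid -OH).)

1

Check the 14 heavy atoms by environment: 1× n (aromatic, H1, X3) → no; 4× c (aromatic, H0, X3) → no; 1× S (H0, X2) → no; 2× C (H3, X4) → no; 1× O (H0, X2) → no; 1× C (H1, X3) → no; 2× O (H0, X1) → no; 1× C (H0, X3) → no; 1× O (H1, X2) → match.
That gives 1 matching atom.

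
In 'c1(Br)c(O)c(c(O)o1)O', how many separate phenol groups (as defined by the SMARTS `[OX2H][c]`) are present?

[OX2H][c] is the SMARTS for a phenol: a hydroxyl oxygen attached to an aromatic carbon.
The molecule carries 3 separate instances of a hydroxyl group (-OH) meeting every constraint; each maps to a distinct set of atoms, giving 3 matches.

3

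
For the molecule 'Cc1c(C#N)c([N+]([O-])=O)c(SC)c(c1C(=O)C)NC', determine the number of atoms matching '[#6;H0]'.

Check the 19 heavy atoms by environment: 6× c (aromatic, H0) → match; 2× C (H0) → match; 1× N (H0) → no; 1× S (H0) → no; 4× C (H3) → no; 2× O (H0) → no; 1× N (H1) → no; 1× N (charge +1, H0) → no; 1× O (charge -1, H0) → no.
Summing the matching environments: 6 + 2 = 8 matching atoms.

8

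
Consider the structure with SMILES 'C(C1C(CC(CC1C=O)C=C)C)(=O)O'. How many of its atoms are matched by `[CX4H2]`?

2

The query [CX4H2] means: sp3 carbon (X4) with exactly two hydrogens.
Check the 14 heavy atoms by environment: 4× C (H1, X4) → no; 2× C (H2, X4) → match; 1× C (H0, X3) → no; 2× O (H0, X1) → no; 1× O (H1, X2) → no; 1× C (H3, X4) → no; 2× C (H1, X3) → no; 1× C (H2, X3) → no.
That gives 2 matching atoms.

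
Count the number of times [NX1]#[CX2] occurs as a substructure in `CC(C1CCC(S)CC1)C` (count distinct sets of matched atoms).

[NX1]#[CX2] is the SMARTS for a nitrile: a nitrogen triple-bonded to a two-connected carbon.
No fragment in the molecule satisfies every constraint, giving 0 matches.

0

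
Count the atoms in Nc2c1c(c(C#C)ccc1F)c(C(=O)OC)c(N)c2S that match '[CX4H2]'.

0

The query [CX4H2] means: sp3 carbon (X4) with exactly two hydrogens.
Check the 20 heavy atoms by environment: 8× c (aromatic, H0, X3) → no; 2× c (aromatic, H1, X3) → no; 1× F (H0, X1) → no; 1× S (H1, X2) → no; 1× C (H0, X2) → no; 1× C (H1, X2) → no; 1× C (H0, X3) → no; 1× O (H0, X1) → no; 1× O (H0, X2) → no; 1× C (H3, X4) → no; 2× N (H2, X3) → no.
No environment satisfies the query, so 0 matching atoms.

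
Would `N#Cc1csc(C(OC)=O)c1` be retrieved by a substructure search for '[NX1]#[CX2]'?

Yes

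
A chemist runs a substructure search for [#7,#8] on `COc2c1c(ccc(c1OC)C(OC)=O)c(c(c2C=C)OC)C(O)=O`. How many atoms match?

7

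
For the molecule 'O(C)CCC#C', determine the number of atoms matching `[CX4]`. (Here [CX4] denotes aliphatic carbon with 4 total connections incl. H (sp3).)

3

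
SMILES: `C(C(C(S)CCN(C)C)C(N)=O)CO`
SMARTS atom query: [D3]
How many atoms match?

4

The query [D3] means: atom with exactly three heavy-atom neighbours.
Check the 14 heavy atoms by environment: 4× C (D2) → no; 3× C (D3) → match; 2× O (D1) → no; 1× N (D1) → no; 1× S (D1) → no; 1× N (D3) → match; 2× C (D1) → no.
Summing the matching environments: 3 + 1 = 4 matching atoms.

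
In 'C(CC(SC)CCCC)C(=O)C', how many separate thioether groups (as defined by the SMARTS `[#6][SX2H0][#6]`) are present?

[#6][SX2H0][#6] is the SMARTS for a thioether: an aliphatic sulfur bridging two carbons with no H on the sulfur.
Exactly one fragment in the molecule meets all constraints, giving 1 match.

1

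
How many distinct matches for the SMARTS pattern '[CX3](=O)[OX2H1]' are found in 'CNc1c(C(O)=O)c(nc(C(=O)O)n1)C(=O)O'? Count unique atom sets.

[CX3](=O)[OX2H1] is the SMARTS for a carboxylic acid: an sp2 carbon double-bonded to O and single-bonded to an -OH oxygen.
The molecule carries 3 separate instances of a carboxylic acid group (-C(=O)OH) meeting every constraint; each maps to a distinct set of atoms, giving 3 matches.

3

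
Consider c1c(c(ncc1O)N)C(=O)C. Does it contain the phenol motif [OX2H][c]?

Yes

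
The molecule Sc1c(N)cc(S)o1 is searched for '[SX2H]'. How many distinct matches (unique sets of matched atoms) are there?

2

[SX2H] is the SMARTS for a thiol: an aliphatic sulfur with two connections, one being H.
The molecule carries 2 separate instances of a thiol (-SH) meeting every constraint; each maps to a distinct set of atoms, giving 2 matches.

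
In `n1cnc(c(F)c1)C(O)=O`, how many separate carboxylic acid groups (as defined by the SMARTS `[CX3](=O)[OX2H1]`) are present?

[CX3](=O)[OX2H1] is the SMARTS for a carboxylic acid: an sp2 carbon double-bonded to O and single-bonded to an -OH oxygen.
Exactly one fragment in the molecule meets all constraints, giving 1 match.

1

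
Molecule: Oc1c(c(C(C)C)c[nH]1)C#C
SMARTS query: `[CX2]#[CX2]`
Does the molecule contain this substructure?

Yes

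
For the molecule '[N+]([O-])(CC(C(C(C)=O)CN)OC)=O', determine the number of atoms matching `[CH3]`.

2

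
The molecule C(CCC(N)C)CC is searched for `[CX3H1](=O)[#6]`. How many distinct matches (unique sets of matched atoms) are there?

[CX3H1](=O)[#6] is the SMARTS for an aldehyde: an sp2 carbon with one H, double-bonded to O and single-bonded to carbon.
No fragment in the molecule satisfies every constraint, giving 0 matches.

0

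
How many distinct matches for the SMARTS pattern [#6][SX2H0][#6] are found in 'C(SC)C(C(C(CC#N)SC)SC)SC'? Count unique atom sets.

4

[#6][SX2H0][#6] is the SMARTS for a thioether: an aliphatic sulfur bridging two carbons with no H on the sulfur.
The molecule carries 4 separate instances of a methylthio ether (-SCH3) meeting every constraint; each maps to a distinct set of atoms, giving 4 matches.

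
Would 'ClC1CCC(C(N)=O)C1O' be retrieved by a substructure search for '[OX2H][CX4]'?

Yes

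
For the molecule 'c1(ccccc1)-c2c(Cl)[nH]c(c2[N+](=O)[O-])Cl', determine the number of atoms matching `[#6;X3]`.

10

The query [#6;X3] means: any carbon (aromatic or not) with three total connections.
Check the 16 heavy atoms by environment: 1× n (aromatic, X3) → no; 10× c (aromatic, X3) → match; 2× Cl (X1) → no; 1× N (charge +1, X3) → no; 1× O (charge -1, X1) → no; 1× O (X1) → no.
That gives 10 matching atoms.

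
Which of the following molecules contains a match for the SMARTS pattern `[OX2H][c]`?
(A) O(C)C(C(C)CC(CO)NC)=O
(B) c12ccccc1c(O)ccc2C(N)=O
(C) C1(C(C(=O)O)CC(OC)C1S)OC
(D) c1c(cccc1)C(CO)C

[OX2H][c] describes a hydroxyl oxygen attached to an aromatic carbon (a phenol).
(A) has a hydroxyl group (-OH) but the -OH is on an aliphatic carbon, not an aromatic c.
(B) contains a hydroxyl group (-OH), which satisfies every atom and bond constraint.
(C) has a methoxy ether (-OCH3) but the oxygen has H0, not H1.
(D) has a hydroxyl group (-OH) but the -OH is on an aliphatic carbon, not an aromatic c.
So the answer is (B).

B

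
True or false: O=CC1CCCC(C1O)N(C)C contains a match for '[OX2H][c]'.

False

The pattern [OX2H][c] describes a hydroxyl oxygen attached to an aromatic carbon — a phenol.
The closest candidate here is a hydroxyl group (-OH), but the -OH is on an aliphatic carbon, not an aromatic c. No other fragment satisfies the full query, so there is no match.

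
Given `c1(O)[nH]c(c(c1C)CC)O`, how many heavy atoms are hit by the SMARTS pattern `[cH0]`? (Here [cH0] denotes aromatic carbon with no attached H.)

4

The query [cH0] means: aromatic carbon with no attached hydrogen (substituted or ring-fusion).
Check the 10 heavy atoms by environment: 1× n (aromatic, H1) → no; 4× c (aromatic, H0) → match; 2× O (H1) → no; 1× C (H2) → no; 2× C (H3) → no.
That gives 4 matching atoms.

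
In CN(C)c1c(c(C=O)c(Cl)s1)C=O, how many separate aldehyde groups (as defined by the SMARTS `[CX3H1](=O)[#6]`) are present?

2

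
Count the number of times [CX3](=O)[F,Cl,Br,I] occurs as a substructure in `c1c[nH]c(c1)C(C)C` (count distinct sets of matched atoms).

0

[CX3](=O)[F,Cl,Br,I] is the SMARTS for an acyl halide: a carbonyl carbon bonded to a halogen.
No fragment in the molecule satisfies every constraint, giving 0 matches.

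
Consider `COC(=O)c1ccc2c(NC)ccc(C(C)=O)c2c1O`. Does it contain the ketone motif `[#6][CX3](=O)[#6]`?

The pattern [#6][CX3](=O)[#6] describes a carbonyl carbon (no H) flanked by two carbons — a ketone.
The molecule carries an acetyl/ketone group (-C(=O)CH3), whose atoms satisfy every constraint of the query, so the pattern matches.

Yes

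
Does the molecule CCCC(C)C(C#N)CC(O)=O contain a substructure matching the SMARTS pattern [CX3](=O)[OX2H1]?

The pattern [CX3](=O)[OX2H1] describes an sp2 carbon double-bonded to O and single-bonded to an -OH oxygen — a carboxylic acid.
The molecule carries a carboxylic acid group (-C(=O)OH), whose atoms satisfy every constraint of the query, so the pattern matches.

Yes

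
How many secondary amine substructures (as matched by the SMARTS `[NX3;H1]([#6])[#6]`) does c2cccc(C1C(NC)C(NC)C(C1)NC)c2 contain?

3

[NX3;H1]([#6])[#6] is the SMARTS for a secondary amine: a trivalent nitrogen with one H, bonded to two carbons.
The molecule carries 3 separate instances of an N-methylamino group (-NHCH3) meeting every constraint; each maps to a distinct set of atoms, giving 3 matches.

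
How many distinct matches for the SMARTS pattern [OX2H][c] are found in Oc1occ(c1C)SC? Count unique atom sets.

[OX2H][c] is the SMARTS for a phenol: a hydroxyl oxygen attached to an aromatic carbon.
Exactly one fragment in the molecule meets all constraints, giving 1 match.

1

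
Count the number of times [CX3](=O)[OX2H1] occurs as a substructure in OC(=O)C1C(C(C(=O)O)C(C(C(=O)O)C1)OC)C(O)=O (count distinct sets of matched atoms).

4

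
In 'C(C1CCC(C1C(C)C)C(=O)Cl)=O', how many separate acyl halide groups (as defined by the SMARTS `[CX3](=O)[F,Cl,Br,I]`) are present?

1

[CX3](=O)[F,Cl,Br,I] is the SMARTS for an acyl halide: a carbonyl carbon bonded to a halogen.
Exactly one fragment in the molecule meets all constraints, giving 1 match.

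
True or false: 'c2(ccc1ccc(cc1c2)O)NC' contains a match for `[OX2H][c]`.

True

The pattern [OX2H][c] describes a hydroxyl oxygen attached to an aromatic carbon — a phenol.
The molecule carries a hydroxyl group (-OH), whose atoms satisfy every constraint of the query, so the pattern matches.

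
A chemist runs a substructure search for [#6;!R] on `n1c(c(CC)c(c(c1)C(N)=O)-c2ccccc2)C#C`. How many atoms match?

Check the 19 heavy atoms by environment: 1× n (aromatic, in 6-ring) → no; 11× c (aromatic, in 6-ring) → no; 5× C (acyclic) → match; 1× O (acyclic) → no; 1× N (acyclic) → no.
That gives 5 matching atoms.

5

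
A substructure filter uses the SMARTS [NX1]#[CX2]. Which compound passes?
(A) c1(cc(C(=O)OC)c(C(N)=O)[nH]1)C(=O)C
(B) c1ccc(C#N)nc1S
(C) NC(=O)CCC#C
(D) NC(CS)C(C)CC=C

B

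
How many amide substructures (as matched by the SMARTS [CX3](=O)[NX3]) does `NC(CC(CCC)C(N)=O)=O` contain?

[CX3](=O)[NX3] is the SMARTS for an amide: a carbonyl carbon bonded to a trivalent nitrogen.
The molecule carries 2 separate instances of a primary amide (-C(=O)NH2) meeting every constraint; each maps to a distinct set of atoms, giving 2 matches.

2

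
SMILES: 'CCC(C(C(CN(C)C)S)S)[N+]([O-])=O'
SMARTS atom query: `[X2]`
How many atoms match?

2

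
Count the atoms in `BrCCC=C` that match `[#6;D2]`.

Check the 5 heavy atoms by environment: 3× C (D2) → match; 1× Br (D1) → no; 1× C (D1) → no.
That gives 3 matching atoms.

3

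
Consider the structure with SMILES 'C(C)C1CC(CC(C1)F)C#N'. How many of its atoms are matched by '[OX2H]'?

The query [OX2H] means: aliphatic oxygen with two connections, one of which is H — an -OH oxygen.
Check the 11 heavy atoms by environment: 4× C (H2, X4) → no; 3× C (H1, X4) → no; 1× C (H3, X4) → no; 1× F (H0, X1) → no; 1× C (H0, X2) → no; 1× N (H0, X1) → no.
No environment satisfies the query, so 0 matching atoms.

0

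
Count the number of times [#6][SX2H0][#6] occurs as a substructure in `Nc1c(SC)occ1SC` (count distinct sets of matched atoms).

2

[#6][SX2H0][#6] is the SMARTS for a thioether: an aliphatic sulfur bridging two carbons with no H on the sulfur.
The molecule carries 2 separate instances of a methylthio ether (-SCH3) meeting every constraint; each maps to a distinct set of atoms, giving 2 matches.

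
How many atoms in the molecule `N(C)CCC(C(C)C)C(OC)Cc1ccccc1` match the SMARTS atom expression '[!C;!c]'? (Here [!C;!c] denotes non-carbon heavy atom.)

2

The query [!C;!c] means: neither aliphatic nor aromatic carbon — same as [!#6].
Check the 18 heavy atoms by environment: 10× C → no; 6× c (aromatic) → no; 1× O → match; 1× N → match.
Summing the matching environments: 1 + 1 = 2 matching atoms.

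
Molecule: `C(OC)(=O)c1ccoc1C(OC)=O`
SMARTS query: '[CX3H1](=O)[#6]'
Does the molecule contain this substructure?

No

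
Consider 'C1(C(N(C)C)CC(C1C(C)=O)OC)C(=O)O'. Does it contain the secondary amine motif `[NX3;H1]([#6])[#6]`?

The pattern [NX3;H1]([#6])[#6] describes a trivalent nitrogen with one H, bonded to two carbons — a secondary amine.
The closest candidate here is a dimethylamino group (-N(CH3)2), but the nitrogen has H0, not H1. No other fragment satisfies the full query, so there is no match.

No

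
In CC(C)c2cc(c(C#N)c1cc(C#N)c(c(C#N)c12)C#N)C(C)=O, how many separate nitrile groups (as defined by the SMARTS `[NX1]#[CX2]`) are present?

4

[NX1]#[CX2] is the SMARTS for a nitrile: a nitrogen triple-bonded to a two-connected carbon.
The molecule carries 4 separate instances of a nitrile (-C#N) meeting every constraint; each maps to a distinct set of atoms, giving 4 matches.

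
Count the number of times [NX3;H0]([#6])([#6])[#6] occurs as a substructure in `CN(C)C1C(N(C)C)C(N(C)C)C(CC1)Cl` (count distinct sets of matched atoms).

3

[NX3;H0]([#6])([#6])[#6] is the SMARTS for a tertiary amine: a trivalent nitrogen with no H, bonded to three carbons.
The molecule carries 3 separate instances of a dimethylamino group (-N(CH3)2) meeting every constraint; each maps to a distinct set of atoms, giving 3 matches.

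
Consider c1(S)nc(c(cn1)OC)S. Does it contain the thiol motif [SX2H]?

Yes

The pattern [SX2H] describes an aliphatic sulfur with two connections, one being H — a thiol.
The molecule carries a thiol (-SH), whose atoms satisfy every constraint of the query, so the pattern matches.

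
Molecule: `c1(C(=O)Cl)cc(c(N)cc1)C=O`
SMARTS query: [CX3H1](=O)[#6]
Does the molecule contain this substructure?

The pattern [CX3H1](=O)[#6] describes an sp2 carbon with one H, double-bonded to O and single-bonded to carbon — an aldehyde.
The molecule carries an aldehyde (-CHO), whose atoms satisfy every constraint of the query, so the pattern matches.

Yes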